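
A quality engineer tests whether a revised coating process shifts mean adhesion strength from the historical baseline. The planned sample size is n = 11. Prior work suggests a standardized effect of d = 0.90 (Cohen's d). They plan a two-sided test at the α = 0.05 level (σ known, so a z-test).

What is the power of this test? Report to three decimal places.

Noncentrality parameter: λ = d·√n = 0.90 × √11 = 2.9850
Critical value for a two-sided test at α = 0.05: z_{α/2} = 1.960.
Power = Φ(λ − 1.960) + Φ(−λ − 1.960) = Φ(1.025) + Φ(-4.945) = 0.8473 + 0.0000 = 0.8473.

Power ≈ 0.847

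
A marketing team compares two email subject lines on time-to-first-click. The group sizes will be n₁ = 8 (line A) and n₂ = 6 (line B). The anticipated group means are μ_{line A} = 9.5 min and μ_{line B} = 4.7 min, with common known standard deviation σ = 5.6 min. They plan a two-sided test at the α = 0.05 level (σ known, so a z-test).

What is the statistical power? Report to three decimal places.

Standardized effect: d = |μ_{line A} − μ_{line B}| / σ = |9.5 − 4.7| / 5.6 = 0.8571
Noncentrality parameter: δ = d / √(1/n₁ + 1/n₂) = 0.8571 / √(1/8 + 1/6) = 1.5871
Two-sided α = 0.05 → critical value z_{0.025} = 1.960.
Power = Φ(δ − 1.960) + Φ(−δ − 1.960) = Φ(-0.373) + Φ(-3.547) = 0.3546 + 0.0002 = 0.3548.

Power ≈ 0.355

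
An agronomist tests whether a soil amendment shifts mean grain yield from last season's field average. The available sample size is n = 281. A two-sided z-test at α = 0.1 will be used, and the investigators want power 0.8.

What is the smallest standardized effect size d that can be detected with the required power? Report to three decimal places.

d ≈ 0.148

Required noncentrality: δ = z_{0.05} + z_{0.20} = 1.645 + 0.842 = 2.486.
(The second rejection-region term Φ(−δ − z_{α/2}) is negligible and dropped.)
δ = d·√n ⇒ d = δ/√n = 2.486/√281 = 0.1483.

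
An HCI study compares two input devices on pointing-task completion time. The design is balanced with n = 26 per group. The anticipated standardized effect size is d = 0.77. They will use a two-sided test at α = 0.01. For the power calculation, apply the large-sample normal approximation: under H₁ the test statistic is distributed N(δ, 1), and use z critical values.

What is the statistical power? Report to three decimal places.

Power ≈ 0.579

Noncentrality parameter: δ = d·√(n/2) = 0.77 × √(26/2) = 2.7763
Two-sided α = 0.01 → critical value z_{0.005} = 2.576.
Power = Φ(δ − 2.576) + Φ(−δ − 2.576) = Φ(0.200) + Φ(-5.352) = 0.5794 + 0.0000 = 0.5794.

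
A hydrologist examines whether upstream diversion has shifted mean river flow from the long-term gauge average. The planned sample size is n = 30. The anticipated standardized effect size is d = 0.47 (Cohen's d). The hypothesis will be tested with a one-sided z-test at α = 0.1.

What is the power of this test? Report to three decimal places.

Noncentrality parameter: δ = d·√n = 0.47 × √30 = 2.5743
Critical value for a one-sided test at α = 0.1: z_α = 1.282.
Power = Φ(δ − 1.282) = Φ(1.293) = 0.9020.

Power ≈ 0.902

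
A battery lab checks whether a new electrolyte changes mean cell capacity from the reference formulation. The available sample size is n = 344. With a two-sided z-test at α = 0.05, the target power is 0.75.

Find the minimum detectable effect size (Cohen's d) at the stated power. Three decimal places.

Required noncentrality: δ = z_{0.025} + z_{0.25} = 1.960 + 0.674 = 2.634.
(The second rejection-region term Φ(−δ − z_{α/2}) is negligible and dropped.)
δ = d·√n ⇒ d = δ/√n = 2.634/√344 = 0.1420.

d ≈ 0.142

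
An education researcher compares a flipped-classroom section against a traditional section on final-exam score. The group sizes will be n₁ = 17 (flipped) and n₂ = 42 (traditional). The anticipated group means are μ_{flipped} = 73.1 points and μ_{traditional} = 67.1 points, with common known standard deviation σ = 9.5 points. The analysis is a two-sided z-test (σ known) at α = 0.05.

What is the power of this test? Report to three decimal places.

Standardized effect: d = |μ_{flipped} − μ_{traditional}| / σ = |73.1 − 67.1| / 9.5 = 0.6316
Noncentrality parameter: δ = d / √(1/n₁ + 1/n₂) = 0.6316 / √(1/17 + 1/42) = 2.1971
Critical value for a two-sided test at α = 0.05: z_{α/2} = 1.960.
Power = Φ(δ − 1.960) + Φ(−δ − 1.960) = Φ(0.237) + Φ(-4.157) = 0.5937 + 0.0000 = 0.5937.

Power ≈ 0.594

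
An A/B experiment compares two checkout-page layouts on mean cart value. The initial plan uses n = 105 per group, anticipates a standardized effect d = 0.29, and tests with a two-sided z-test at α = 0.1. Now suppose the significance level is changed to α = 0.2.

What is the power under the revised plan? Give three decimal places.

δ = d·√(n/2) = 0.29 × √(105/2) = 2.1012 (unchanged). New critical value: z_{0.1} = 1.282.
Revised power = Φ(δ − 1.282) + Φ(−δ − 1.282) = Φ(0.820) + Φ(-3.383) = 0.7938 + 0.0004 = 0.7942.

Power ≈ 0.794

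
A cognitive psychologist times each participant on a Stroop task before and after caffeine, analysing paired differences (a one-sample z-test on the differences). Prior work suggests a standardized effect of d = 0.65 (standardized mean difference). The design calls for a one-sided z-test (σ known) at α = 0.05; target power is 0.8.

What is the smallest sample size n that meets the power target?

n = 15

Set Φ(δ − 1.645) = 0.8; then δ − 1.645 = Φ⁻¹(0.8) = 0.842, giving δ = 2.486.
δ = d·√n ⇒ n = (δ/d)² = (2.486 / 0.65)² = 14.63.
Round up to the next whole unit.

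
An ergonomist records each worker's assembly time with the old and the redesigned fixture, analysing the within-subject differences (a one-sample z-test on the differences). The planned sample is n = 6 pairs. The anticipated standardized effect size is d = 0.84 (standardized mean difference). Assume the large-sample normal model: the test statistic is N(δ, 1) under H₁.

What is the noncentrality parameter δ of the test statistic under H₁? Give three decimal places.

δ = d·√n = 0.84 × √6 = 2.0576

δ ≈ 2.058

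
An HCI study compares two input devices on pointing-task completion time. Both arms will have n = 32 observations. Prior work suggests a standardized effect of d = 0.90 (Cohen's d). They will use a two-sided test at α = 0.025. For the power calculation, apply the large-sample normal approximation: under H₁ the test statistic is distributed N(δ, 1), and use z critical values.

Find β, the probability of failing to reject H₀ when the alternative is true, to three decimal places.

β ≈ 0.087

Noncentrality parameter: δ = d·√(n/2) = 0.90 × √(32/2) = 3.6000
Two-sided α = 0.025 → critical value z_{0.0125} = 2.241.
Power = Φ(δ − 2.241) + Φ(−δ − 2.241) = Φ(1.359) + Φ(-5.841) = 0.9129 + 0.0000 = 0.9129.
Type II error: β = 1 − power = 1 − 0.9129 = 0.0871.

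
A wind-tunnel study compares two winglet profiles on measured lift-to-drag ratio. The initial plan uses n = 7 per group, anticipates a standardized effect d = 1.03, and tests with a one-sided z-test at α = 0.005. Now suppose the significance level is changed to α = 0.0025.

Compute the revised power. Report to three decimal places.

δ = d·√(n/2) = 1.03 × √(7/2) = 1.9270 (unchanged). New critical value: z_{0.0025} = 2.807.
Revised power = P(Z > 2.807 − δ) = Φ(-0.880) = 0.1894.

Power ≈ 0.189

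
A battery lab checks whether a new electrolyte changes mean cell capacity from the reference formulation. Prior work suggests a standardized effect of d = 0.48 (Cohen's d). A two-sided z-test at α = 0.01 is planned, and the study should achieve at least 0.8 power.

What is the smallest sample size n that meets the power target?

n = 51

Set Φ(δ − 2.576) = 0.8; then δ − 2.576 = Φ⁻¹(0.8) = 0.842, giving δ = 3.417.
(The Φ(−δ − z_{α/2}) term is vanishingly small for δ > 0 and is dropped in the standard sample-size formula.)
δ = d·√n ⇒ n = (δ/d)² = (3.417 / 0.48)² = 50.69.
Round up to the next whole unit.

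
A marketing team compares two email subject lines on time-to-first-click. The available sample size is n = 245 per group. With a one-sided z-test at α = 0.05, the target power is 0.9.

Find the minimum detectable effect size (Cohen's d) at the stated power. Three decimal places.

Need Φ(δ − 1.645) = 0.9, so δ = 1.645 + 1.282 = 2.926.
δ = d·√(n/2) ⇒ d = δ/√(n/2) = 2.926/√(245/2) = 0.2644.

d ≈ 0.264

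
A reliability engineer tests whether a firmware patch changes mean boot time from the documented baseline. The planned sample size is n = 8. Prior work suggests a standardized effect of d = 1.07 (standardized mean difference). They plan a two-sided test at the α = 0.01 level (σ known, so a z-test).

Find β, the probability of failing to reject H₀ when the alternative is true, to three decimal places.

Noncentrality parameter: δ = d·√n = 1.07 × √8 = 3.0264
Critical value for a two-sided test at α = 0.01: z_{α/2} = 2.576.
Power = Φ(δ − 2.576) + Φ(−δ − 2.576) = Φ(0.451) + Φ(-5.602) = 0.6739 + 0.0000 = 0.6739.
Type II error: β = 1 − power = 1 − 0.6739 = 0.3261.

β ≈ 0.326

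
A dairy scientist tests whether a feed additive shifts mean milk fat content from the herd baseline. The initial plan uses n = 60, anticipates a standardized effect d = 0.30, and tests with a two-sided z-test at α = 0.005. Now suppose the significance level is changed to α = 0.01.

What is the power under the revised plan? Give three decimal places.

Power ≈ 0.401

δ = d·√n = 0.30 × √60 = 2.3238 (unchanged). New critical value: z_{0.005} = 2.576.
Revised power = Φ(δ − 2.576) + Φ(−δ − 2.576) = Φ(-0.252) + Φ(-4.900) = 0.4005 + 0.0000 = 0.4005.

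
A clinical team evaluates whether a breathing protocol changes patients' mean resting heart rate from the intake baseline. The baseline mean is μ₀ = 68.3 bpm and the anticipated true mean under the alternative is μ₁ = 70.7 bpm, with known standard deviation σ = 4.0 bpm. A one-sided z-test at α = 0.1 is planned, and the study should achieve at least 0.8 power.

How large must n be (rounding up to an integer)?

n = 13

Standardized effect: d = |μ₁ − μ₀| / σ = |70.7 − 68.3| / 4.0 = 0.6000
For power 0.8 need Φ(δ − z_{0.1}) = 0.8, so δ = z_{0.1} + z_{0.20} = 1.282 + 0.842 = 2.123.
δ = d·√n ⇒ n = (δ/d)² = (2.123 / 0.6000)² = 12.52.
Rounding up, n = 13.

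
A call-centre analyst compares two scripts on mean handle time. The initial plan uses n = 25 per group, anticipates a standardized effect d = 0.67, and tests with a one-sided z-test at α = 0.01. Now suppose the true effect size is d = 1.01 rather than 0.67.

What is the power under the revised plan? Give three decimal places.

Power ≈ 0.893

With d = 1.01: δ = d·√(n/2) = 1.01 × √(25/2) = 3.5709. Critical value z_{0.01} = 2.326.
Revised power = Φ(δ − 2.326) = Φ(1.245) = 0.8933.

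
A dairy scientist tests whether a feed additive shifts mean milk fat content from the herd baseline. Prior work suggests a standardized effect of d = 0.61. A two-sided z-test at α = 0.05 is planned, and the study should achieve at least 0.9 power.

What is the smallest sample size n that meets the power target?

Set Φ(δ − 1.960) = 0.9; then δ − 1.960 = Φ⁻¹(0.9) = 1.282, giving δ = 3.242.
(For δ > 0 the lower-tail rejection region contributes negligibly to power, so the one-term inversion is standard.)
δ = d·√n ⇒ n = (δ/d)² = (3.242 / 0.61)² = 28.24.
Round up to the next whole unit.

n = 29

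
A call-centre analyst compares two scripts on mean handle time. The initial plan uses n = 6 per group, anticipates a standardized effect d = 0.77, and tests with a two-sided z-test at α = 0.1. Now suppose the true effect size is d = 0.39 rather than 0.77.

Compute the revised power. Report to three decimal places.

Power ≈ 0.176

With d = 0.39: δ = d·√(n/2) = 0.39 × √(6/2) = 0.6755. Critical value z_{0.05} = 1.645.
Revised power = Φ(δ − 1.645) + Φ(−δ − 1.645) = Φ(-0.969) + Φ(-2.320) = 0.1662 + 0.0102 = 0.1763.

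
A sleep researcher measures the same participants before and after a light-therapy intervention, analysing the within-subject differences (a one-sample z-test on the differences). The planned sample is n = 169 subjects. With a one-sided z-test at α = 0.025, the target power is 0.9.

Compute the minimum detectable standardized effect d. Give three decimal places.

Required noncentrality: δ = z_{0.025} + z_{0.10} = 1.960 + 1.282 = 3.242.
δ = d·√n ⇒ d = δ/√n = 3.242/√169 = 0.2493.

d ≈ 0.249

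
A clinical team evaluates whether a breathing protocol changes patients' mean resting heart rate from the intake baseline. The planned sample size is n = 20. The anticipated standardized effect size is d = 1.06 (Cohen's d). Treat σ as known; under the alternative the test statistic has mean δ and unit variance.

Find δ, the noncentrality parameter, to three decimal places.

δ ≈ 4.740

The noncentrality parameter scales effect size by the design's sample-size factor: δ = d·√n = 1.06 × √20 = 4.7405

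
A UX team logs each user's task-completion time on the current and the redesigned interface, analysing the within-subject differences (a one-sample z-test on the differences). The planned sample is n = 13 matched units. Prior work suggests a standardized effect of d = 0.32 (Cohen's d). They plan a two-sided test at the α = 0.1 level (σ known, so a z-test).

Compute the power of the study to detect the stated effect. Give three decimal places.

Noncentrality parameter: δ = d·√n = 0.32 × √13 = 1.1538
Two-sided α = 0.1 → critical value z_{0.05} = 1.645.
Power = Φ(δ − 1.645) + Φ(−δ − 1.645) = Φ(-0.491) + Φ(-2.799) = 0.3117 + 0.0026 = 0.3143.

Power ≈ 0.314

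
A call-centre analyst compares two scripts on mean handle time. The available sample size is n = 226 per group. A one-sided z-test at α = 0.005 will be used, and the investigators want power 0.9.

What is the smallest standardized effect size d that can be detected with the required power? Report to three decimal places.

d ≈ 0.363

Required noncentrality: δ = z_{0.005} + z_{0.10} = 2.576 + 1.282 = 3.857.
δ = d·√(n/2) ⇒ d = δ/√(n/2) = 3.857/√(226/2) = 0.3629.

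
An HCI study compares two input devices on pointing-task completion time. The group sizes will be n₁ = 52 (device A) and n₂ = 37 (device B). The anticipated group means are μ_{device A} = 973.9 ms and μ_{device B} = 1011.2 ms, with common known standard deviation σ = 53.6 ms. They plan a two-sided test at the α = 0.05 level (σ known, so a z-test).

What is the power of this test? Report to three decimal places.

Power ≈ 0.899

Standardized effect: d = |μ_{device A} − μ_{device B}| / σ = |973.9 − 1011.2| / 53.6 = 0.6959
Noncentrality parameter: δ = d / √(1/n₁ + 1/n₂) = 0.6959 / √(1/52 + 1/37) = 3.2356
Two-sided α = 0.05 → critical value z_{0.025} = 1.960.
Power = Φ(δ − 1.960) + Φ(−δ − 1.960) = Φ(1.276) + Φ(-5.196) = 0.8990 + 0.0000 = 0.8990.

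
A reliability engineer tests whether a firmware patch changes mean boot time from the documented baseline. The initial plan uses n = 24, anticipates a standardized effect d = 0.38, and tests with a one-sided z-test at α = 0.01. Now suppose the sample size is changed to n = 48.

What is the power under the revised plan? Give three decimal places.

With n = 48: δ = d·√n = 0.38 × √48 = 2.6327. Critical value z_{0.01} = 2.326.
Revised power = Φ(δ − 2.326) = Φ(0.306) = 0.6203.

Power ≈ 0.620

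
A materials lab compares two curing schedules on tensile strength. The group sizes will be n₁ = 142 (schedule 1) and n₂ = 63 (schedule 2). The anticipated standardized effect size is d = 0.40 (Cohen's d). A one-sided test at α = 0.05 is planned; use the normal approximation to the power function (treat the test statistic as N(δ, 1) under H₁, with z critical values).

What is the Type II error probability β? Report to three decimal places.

Noncentrality parameter: δ = d / √(1/n₁ + 1/n₂) = 0.40 / √(1/142 + 1/63) = 2.6424
One-sided α = 0.05 → critical value z_{0.05} = 1.645.
Power = P(Z > 1.645 − δ) = Φ(0.998) = 0.8407.
Type II error: β = 1 − power = 1 − 0.8407 = 0.1593.

β ≈ 0.159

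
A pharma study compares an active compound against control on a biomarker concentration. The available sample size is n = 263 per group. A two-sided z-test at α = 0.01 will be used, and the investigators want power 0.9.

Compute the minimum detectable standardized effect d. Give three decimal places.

d ≈ 0.336

Required noncentrality: δ = z_{0.005} + z_{0.10} = 2.576 + 1.282 = 3.857.
(Lower-tail contribution to power is negligible for δ > 0.)
δ = d·√(n/2) ⇒ d = δ/√(n/2) = 3.857/√(263/2) = 0.3364.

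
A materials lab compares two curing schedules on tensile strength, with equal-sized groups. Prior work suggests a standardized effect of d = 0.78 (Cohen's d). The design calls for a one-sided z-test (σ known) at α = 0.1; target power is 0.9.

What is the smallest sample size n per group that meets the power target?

For power 0.9 need Φ(δ − z_{0.1}) = 0.9, so δ = z_{0.1} + z_{0.10} = 1.282 + 1.282 = 2.563.
δ = d·√(n/2) ⇒ n = 2(δ/d)² = 2 × (2.563 / 0.78)² = 21.60.
Round up to the next whole unit.

n = 22 per group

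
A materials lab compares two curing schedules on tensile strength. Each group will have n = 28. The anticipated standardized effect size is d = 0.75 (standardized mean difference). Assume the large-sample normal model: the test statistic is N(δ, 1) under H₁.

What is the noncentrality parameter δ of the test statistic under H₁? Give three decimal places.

δ ≈ 2.806

δ = d·√(n/2) = 0.75 × √(28/2) = 2.8062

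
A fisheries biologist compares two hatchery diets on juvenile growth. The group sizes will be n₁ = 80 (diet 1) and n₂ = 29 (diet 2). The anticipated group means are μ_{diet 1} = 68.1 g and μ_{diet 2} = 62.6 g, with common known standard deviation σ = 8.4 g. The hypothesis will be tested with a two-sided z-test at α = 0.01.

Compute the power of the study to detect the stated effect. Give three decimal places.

Power ≈ 0.672

Standardized effect: d = |μ_{diet 1} − μ_{diet 2}| / σ = |68.1 − 62.6| / 8.4 = 0.6548
Noncentrality parameter: λ = d / √(1/n₁ + 1/n₂) = 0.6548 / √(1/80 + 1/29) = 3.0207
Critical value for a two-sided test at α = 0.01: z_{α/2} = 2.576.
Power = Φ(λ − 2.576) + Φ(−λ − 2.576) = Φ(0.445) + Φ(-5.597) = 0.6718 + 0.0000 = 0.6718.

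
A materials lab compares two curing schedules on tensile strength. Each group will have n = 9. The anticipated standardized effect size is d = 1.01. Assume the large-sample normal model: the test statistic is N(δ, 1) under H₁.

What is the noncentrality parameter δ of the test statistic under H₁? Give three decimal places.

δ ≈ 2.143

The noncentrality parameter scales effect size by the design's sample-size factor: δ = d·√(n/2) = 1.01 × √(9/2) = 2.1425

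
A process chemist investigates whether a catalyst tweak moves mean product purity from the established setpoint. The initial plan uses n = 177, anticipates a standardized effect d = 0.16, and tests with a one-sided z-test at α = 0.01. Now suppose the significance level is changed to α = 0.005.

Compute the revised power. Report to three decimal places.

δ = d·√n = 0.16 × √177 = 2.1287 (unchanged). New critical value: z_{0.005} = 2.576.
Revised power = Φ(δ − 2.576) = Φ(-0.447) = 0.3274.

Power ≈ 0.327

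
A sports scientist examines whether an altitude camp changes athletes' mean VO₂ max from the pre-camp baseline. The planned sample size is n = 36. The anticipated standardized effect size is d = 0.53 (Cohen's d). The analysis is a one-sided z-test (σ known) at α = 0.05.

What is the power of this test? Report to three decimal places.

Power ≈ 0.938

Noncentrality parameter: δ = d·√n = 0.53 × √36 = 3.1800
Critical value for a one-sided test at α = 0.05: z_α = 1.645.
Power = P(Z > 1.645 − δ) = Φ(1.535) = 0.9376.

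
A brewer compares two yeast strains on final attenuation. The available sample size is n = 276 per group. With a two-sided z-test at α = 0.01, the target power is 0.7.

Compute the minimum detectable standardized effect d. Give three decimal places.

d ≈ 0.264

Need Φ(δ − 2.576) = 0.7, so δ = 2.576 + 0.524 = 3.100.
(The second rejection-region term Φ(−δ − z_{α/2}) is negligible and dropped.)
δ = d·√(n/2) ⇒ d = δ/√(n/2) = 3.100/√(276/2) = 0.2639.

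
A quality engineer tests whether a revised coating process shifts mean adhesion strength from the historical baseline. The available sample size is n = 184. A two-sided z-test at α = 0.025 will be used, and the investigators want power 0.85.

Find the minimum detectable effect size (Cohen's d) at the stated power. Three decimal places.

d ≈ 0.242

Required noncentrality: δ = z_{0.0125} + z_{0.15} = 2.241 + 1.036 = 3.278.
(The second rejection-region term Φ(−δ − z_{α/2}) is negligible and dropped.)
δ = d·√n ⇒ d = δ/√n = 3.278/√184 = 0.2416.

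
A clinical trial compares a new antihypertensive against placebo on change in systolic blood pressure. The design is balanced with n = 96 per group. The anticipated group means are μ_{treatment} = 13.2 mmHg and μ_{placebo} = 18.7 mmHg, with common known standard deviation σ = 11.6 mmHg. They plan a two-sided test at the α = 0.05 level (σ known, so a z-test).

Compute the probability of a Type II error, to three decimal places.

Standardized effect: d = |μ_{treatment} − μ_{placebo}| / σ = |13.2 − 18.7| / 11.6 = 0.4741
Noncentrality parameter: δ = d·√(n/2) = 0.4741 × √(96/2) = 3.2849
Two-sided α = 0.05 → critical value z_{0.025} = 1.960.
Power = Φ(δ − 1.960) + Φ(−δ − 1.960) = Φ(1.325) + Φ(-5.245) = 0.9074 + 0.0000 = 0.9074.
Type II error: β = 1 − power = 1 − 0.9074 = 0.0926.

β ≈ 0.093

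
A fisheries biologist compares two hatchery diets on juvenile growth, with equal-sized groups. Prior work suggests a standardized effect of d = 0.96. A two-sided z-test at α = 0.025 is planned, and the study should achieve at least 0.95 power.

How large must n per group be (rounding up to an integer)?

n = 33 per group

Set Φ(δ − 2.241) = 0.95; then δ − 2.241 = Φ⁻¹(0.95) = 1.645, giving δ = 3.886.
(For δ > 0 the lower-tail rejection region contributes negligibly to power, so the one-term inversion is standard.)
δ = d·√(n/2) ⇒ n = 2(δ/d)² = 2 × (3.886 / 0.96)² = 32.78.
Rounding up, n = 33 per group.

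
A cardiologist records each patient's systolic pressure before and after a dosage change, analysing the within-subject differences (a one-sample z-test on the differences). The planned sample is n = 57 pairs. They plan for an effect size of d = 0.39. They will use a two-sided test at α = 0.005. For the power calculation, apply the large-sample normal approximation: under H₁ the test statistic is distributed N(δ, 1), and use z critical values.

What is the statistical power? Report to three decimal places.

Noncentrality parameter: δ = d·√n = 0.39 × √57 = 2.9444
Two-sided α = 0.005 → critical value z_{0.0025} = 2.807.
Power = Φ(δ − 2.807) + Φ(−δ − 2.807) = Φ(0.137) + Φ(-5.751) = 0.5546 + 0.0000 = 0.5546.

Power ≈ 0.555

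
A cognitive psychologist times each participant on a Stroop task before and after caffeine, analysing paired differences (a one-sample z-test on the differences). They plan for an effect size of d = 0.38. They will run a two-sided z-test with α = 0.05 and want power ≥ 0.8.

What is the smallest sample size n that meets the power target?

n = 55

For power 0.8 need Φ(δ − z_{0.025}) = 0.8, so δ = z_{0.025} + z_{0.20} = 1.960 + 0.842 = 2.802.
(For δ > 0 the lower-tail rejection region contributes negligibly to power, so the one-term inversion is standard.)
δ = d·√n ⇒ n = (δ/d)² = (2.802 / 0.38)² = 54.36.
Rounding up, n = 55.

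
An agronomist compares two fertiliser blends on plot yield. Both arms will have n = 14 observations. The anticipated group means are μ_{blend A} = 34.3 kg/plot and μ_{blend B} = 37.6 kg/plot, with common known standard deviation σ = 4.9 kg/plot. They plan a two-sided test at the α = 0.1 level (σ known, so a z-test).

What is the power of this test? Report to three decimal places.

Power ≈ 0.555

Standardized effect: d = |μ_{blend A} − μ_{blend B}| / σ = |34.3 − 37.6| / 4.9 = 0.6735
Noncentrality parameter: δ = d·√(n/2) = 0.6735 × √(14/2) = 1.7818
Two-sided α = 0.1 → critical value z_{0.05} = 1.645.
Power = Φ(δ − 1.645) + Φ(−δ − 1.645) = Φ(0.137) + Φ(-3.427) = 0.5545 + 0.0003 = 0.5548.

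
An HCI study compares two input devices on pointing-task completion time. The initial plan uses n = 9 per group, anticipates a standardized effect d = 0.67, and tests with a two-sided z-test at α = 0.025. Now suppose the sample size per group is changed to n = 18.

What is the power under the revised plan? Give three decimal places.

Power ≈ 0.409

With n = 18 per group: δ = d·√(n/2) = 0.67 × √(18/2) = 2.0100. Critical value z_{0.0125} = 2.241.
Revised power = Φ(δ − 2.241) + Φ(−δ − 2.241) = Φ(-0.231) + Φ(-4.251) = 0.4085 + 0.0000 = 0.4085.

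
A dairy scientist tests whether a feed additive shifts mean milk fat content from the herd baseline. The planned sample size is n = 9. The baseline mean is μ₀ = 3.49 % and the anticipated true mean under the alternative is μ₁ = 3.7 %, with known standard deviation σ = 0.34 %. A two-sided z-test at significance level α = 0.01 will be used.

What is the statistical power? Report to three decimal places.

Standardized effect: d = |μ₁ − μ₀| / σ = |3.7 − 3.49| / 0.34 = 0.6176
Noncentrality parameter: δ = d·√n = 0.6176 × √9 = 1.8529
Critical value for a two-sided test at α = 0.01: z_{α/2} = 2.576.
Power = Φ(δ − 2.576) + Φ(−δ − 2.576) = Φ(-0.723) + Φ(-4.429) = 0.2349 + 0.0000 = 0.2349.

Power ≈ 0.235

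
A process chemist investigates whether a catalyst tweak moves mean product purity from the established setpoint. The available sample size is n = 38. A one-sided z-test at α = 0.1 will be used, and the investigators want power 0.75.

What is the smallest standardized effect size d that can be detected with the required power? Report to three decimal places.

Need Φ(δ − 1.282) = 0.75, so δ = 1.282 + 0.674 = 1.956.
δ = d·√n ⇒ d = δ/√n = 1.956/√38 = 0.3173.

d ≈ 0.317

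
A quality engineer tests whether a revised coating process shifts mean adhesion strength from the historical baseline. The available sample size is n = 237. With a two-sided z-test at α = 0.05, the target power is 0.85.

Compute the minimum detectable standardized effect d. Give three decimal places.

d ≈ 0.195

Required noncentrality: δ = z_{0.025} + z_{0.15} = 1.960 + 1.036 = 2.996.
(Lower-tail contribution to power is negligible for δ > 0.)
δ = d·√n ⇒ d = δ/√n = 2.996/√237 = 0.1946.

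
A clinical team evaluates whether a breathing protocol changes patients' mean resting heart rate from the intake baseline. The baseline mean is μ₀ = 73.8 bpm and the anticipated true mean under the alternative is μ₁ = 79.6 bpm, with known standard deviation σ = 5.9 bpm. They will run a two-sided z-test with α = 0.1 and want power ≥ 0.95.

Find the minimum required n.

Standardized effect: d = |μ₁ − μ₀| / σ = |79.6 − 73.8| / 5.9 = 0.9831
Set Φ(δ − 1.645) = 0.95; then δ − 1.645 = Φ⁻¹(0.95) = 1.645, giving δ = 3.290.
(Ignoring the negligible lower-tail rejection probability gives the usual closed-form inversion.)
δ = d·√n ⇒ n = (δ/d)² = (3.290 / 0.9831)² = 11.20.
Round up to the next whole unit.

n = 12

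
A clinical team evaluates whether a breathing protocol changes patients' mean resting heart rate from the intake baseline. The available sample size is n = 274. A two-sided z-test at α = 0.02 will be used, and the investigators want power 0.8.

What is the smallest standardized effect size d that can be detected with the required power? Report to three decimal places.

Required noncentrality: δ = z_{0.01} + z_{0.20} = 2.326 + 0.842 = 3.168.
(Lower-tail contribution to power is negligible for δ > 0.)
δ = d·√n ⇒ d = δ/√n = 3.168/√274 = 0.1914.

d ≈ 0.191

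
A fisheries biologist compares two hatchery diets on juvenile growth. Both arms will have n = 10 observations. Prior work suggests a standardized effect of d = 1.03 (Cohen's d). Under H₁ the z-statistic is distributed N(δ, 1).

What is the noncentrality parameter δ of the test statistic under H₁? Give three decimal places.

δ = d·√(n/2) = 1.03 × √(10/2) = 2.3032

δ ≈ 2.303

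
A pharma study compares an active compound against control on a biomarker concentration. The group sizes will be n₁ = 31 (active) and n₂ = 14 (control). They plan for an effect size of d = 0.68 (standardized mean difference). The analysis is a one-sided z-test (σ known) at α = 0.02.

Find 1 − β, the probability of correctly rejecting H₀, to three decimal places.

Noncentrality parameter: δ = d / √(1/n₁ + 1/n₂) = 0.68 / √(1/31 + 1/14) = 2.1118
Critical value for a one-sided test at α = 0.02: z_α = 2.054.
Power = Φ(δ − 2.054) = Φ(0.058) = 0.5231.

Power ≈ 0.523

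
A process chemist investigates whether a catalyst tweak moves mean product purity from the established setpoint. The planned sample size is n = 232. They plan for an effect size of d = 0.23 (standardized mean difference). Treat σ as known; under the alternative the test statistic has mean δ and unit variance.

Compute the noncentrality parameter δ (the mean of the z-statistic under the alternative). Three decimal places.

δ = d·√n = 0.23 × √232 = 3.5033

δ ≈ 3.503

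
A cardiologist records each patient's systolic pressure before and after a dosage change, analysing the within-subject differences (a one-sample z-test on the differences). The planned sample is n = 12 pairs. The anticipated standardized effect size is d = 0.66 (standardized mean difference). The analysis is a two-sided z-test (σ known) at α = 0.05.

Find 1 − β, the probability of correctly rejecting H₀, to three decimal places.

Power ≈ 0.628

Noncentrality parameter: δ = d·√n = 0.66 × √12 = 2.2863
Critical value for a two-sided test at α = 0.05: z_{α/2} = 1.960.
Power = Φ(δ − 1.960) + Φ(−δ − 1.960) = Φ(0.326) + Φ(-4.246) = 0.6279 + 0.0000 = 0.6279.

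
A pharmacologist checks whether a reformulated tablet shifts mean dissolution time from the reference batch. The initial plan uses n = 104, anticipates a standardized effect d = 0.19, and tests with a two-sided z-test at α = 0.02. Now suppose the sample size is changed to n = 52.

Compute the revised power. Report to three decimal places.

Power ≈ 0.170

With n = 52: δ = d·√n = 0.19 × √52 = 1.3701. Critical value z_{0.01} = 2.326.
Revised power = Φ(δ − 2.326) + Φ(−δ − 2.326) = Φ(-0.956) + Φ(-3.696) = 0.1695 + 0.0001 = 0.1696.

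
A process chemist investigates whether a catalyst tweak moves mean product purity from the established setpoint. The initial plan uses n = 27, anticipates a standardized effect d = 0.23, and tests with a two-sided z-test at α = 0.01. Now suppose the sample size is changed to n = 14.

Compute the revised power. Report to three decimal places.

Power ≈ 0.043

With n = 14: δ = d·√n = 0.23 × √14 = 0.8606. Critical value z_{0.005} = 2.576.
Revised power = Φ(δ − 2.576) + Φ(−δ − 2.576) = Φ(-1.715) + Φ(-3.436) = 0.0431 + 0.0003 = 0.0434.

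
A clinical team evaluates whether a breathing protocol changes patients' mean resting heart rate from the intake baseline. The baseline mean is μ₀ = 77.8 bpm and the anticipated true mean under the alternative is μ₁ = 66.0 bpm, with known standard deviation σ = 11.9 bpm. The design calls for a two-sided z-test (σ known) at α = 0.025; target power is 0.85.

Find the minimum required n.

Standardized effect: d = |μ₁ − μ₀| / σ = |66.0 − 77.8| / 11.9 = 0.9916
Set Φ(δ − 2.241) = 0.85; then δ − 2.241 = Φ⁻¹(0.85) = 1.036, giving δ = 3.278.
(For δ > 0 the lower-tail rejection region contributes negligibly to power, so the one-term inversion is standard.)
δ = d·√n ⇒ n = (δ/d)² = (3.278 / 0.9916)² = 10.93.
Round up to the next whole unit.

n = 11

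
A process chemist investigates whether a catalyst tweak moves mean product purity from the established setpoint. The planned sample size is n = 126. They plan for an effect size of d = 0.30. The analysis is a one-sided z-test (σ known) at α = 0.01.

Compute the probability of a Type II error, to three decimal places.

Noncentrality parameter: δ = d·√n = 0.30 × √126 = 3.3675
One-sided α = 0.01 → critical value z_{0.01} = 2.326.
Power = Φ(δ − 2.326) = Φ(1.041) = 0.8511.
Type II error: β = 1 − power = 1 − 0.8511 = 0.1489.

β ≈ 0.149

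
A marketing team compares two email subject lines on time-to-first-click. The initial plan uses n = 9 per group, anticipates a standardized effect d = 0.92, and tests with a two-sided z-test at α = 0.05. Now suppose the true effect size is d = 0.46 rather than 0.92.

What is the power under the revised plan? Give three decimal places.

Power ≈ 0.164

With d = 0.46: δ = d·√(n/2) = 0.46 × √(9/2) = 0.9758. Critical value z_{0.025} = 1.960.
Revised power = Φ(δ − 1.960) + Φ(−δ − 1.960) = Φ(-0.984) + Φ(-2.936) = 0.1625 + 0.0017 = 0.1642.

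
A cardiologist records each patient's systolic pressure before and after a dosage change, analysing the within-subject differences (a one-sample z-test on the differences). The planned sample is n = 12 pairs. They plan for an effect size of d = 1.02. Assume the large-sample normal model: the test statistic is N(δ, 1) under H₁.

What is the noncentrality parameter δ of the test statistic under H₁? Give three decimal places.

δ = d·√n = 1.02 × √12 = 3.5334

δ ≈ 3.533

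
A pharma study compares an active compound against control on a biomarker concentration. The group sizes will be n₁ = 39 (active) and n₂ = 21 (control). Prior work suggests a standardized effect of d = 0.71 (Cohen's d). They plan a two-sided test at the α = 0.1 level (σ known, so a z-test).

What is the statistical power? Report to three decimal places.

Power ≈ 0.836

Noncentrality parameter: δ = d / √(1/n₁ + 1/n₂) = 0.71 / √(1/39 + 1/21) = 2.6232
Critical value for a two-sided test at α = 0.1: z_{α/2} = 1.645.
Power = Φ(δ − 1.645) + Φ(−δ − 1.645) = Φ(0.978) + Φ(-4.268) = 0.8360 + 0.0000 = 0.8360.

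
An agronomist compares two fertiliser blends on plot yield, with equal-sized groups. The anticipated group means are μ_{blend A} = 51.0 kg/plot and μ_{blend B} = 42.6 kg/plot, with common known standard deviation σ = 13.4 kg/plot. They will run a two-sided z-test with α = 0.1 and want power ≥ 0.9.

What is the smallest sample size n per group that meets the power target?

n = 44 per group

Standardized effect: d = |μ_{blend A} − μ_{blend B}| / σ = |51.0 − 42.6| / 13.4 = 0.6269
Set Φ(δ − 1.645) = 0.9; then δ − 1.645 = Φ⁻¹(0.9) = 1.282, giving δ = 2.926.
(For δ > 0 the lower-tail rejection region contributes negligibly to power, so the one-term inversion is standard.)
δ = d·√(n/2) ⇒ n = 2(δ/d)² = 2 × (2.926 / 0.6269)² = 43.59.
Round up to the next whole unit.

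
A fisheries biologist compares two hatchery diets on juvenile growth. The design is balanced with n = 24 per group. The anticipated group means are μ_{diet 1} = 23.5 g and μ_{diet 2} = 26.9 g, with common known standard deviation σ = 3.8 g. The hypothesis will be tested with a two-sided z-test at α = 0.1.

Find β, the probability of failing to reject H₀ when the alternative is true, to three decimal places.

β ≈ 0.073

Standardized effect: d = |μ_{diet 1} − μ_{diet 2}| / σ = |23.5 − 26.9| / 3.8 = 0.8947
Noncentrality parameter: δ = d·√(n/2) = 0.8947 × √(24/2) = 3.0995
Two-sided α = 0.1 → critical value z_{0.05} = 1.645.
Power = Φ(δ − 1.645) + Φ(−δ − 1.645) = Φ(1.455) + Φ(-4.744) = 0.9271 + 0.0000 = 0.9271.
Type II error: β = 1 − power = 1 − 0.9271 = 0.0729.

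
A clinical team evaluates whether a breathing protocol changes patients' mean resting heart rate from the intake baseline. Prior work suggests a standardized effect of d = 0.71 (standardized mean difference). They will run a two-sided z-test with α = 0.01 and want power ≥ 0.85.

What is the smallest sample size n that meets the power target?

Set Φ(δ − 2.576) = 0.85; then δ − 2.576 = Φ⁻¹(0.85) = 1.036, giving δ = 3.612.
(The Φ(−δ − z_{α/2}) term is vanishingly small for δ > 0 and is dropped in the standard sample-size formula.)
δ = d·√n ⇒ n = (δ/d)² = (3.612 / 0.71)² = 25.88.
Round up to the next whole unit.

n = 26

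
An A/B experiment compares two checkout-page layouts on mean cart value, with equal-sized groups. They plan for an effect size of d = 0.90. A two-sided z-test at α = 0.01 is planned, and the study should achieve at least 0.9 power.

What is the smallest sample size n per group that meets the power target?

For power 0.9 need Φ(δ − z_{0.005}) = 0.9, so δ = z_{0.005} + z_{0.10} = 2.576 + 1.282 = 3.857.
(Ignoring the negligible lower-tail rejection probability gives the usual closed-form inversion.)
δ = d·√(n/2) ⇒ n = 2(δ/d)² = 2 × (3.857 / 0.90)² = 36.74.
Rounding up, n = 37 per group.

n = 37 per group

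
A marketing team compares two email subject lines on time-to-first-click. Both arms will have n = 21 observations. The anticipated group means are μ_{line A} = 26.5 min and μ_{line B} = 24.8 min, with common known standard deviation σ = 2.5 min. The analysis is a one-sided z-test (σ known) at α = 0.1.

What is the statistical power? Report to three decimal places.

Standardized effect: d = |μ_{line A} − μ_{line B}| / σ = |26.5 − 24.8| / 2.5 = 0.6800
Noncentrality parameter: δ = d·√(n/2) = 0.6800 × √(21/2) = 2.2035
One-sided α = 0.1 → critical value z_{0.1} = 1.282.
Power = Φ(δ − 1.282) = Φ(0.922) = 0.8217.

Power ≈ 0.822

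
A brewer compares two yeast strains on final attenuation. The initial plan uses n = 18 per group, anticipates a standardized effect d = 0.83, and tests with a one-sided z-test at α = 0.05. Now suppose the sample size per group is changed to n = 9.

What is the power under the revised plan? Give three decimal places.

Power ≈ 0.546

With n = 9 per group: δ = d·√(n/2) = 0.83 × √(9/2) = 1.7607. Critical value z_{0.05} = 1.645.
Revised power = Φ(δ − 1.645) = Φ(0.116) = 0.5461.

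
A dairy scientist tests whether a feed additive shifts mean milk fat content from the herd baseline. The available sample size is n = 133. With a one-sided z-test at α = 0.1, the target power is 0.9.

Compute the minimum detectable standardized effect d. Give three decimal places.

d ≈ 0.222

Need Φ(δ − 1.282) = 0.9, so δ = 1.282 + 1.282 = 2.563.
δ = d·√n ⇒ d = δ/√n = 2.563/√133 = 0.2222.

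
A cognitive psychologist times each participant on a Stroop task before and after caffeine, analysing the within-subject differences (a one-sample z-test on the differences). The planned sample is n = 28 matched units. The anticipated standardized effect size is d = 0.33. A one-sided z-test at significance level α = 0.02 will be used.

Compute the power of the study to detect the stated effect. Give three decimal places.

Noncentrality parameter: δ = d·√n = 0.33 × √28 = 1.7462
One-sided α = 0.02 → critical value z_{0.02} = 2.054.
Power = P(Z > 2.054 − δ) = Φ(-0.308) = 0.3792.

Power ≈ 0.379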